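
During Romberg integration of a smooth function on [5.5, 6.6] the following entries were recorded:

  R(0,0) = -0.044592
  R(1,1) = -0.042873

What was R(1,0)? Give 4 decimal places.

-0.0433

From R(1,1) = (4·R(1,0) − R(0,0))/3, solve for R(1,0):
4·R(1,0) = 3·(-0.042873) + (-0.044592) = -0.173211
R(1,0) = -0.043303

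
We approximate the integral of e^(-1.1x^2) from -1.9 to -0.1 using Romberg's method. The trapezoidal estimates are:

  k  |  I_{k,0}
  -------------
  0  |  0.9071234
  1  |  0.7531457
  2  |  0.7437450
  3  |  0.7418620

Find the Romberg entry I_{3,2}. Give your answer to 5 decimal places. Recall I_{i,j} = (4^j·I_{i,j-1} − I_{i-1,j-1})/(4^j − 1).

Richardson extrapolation on the trapezoidal column (denominator 4−1=3):
I_{2,1} = (4·0.7437450 − 0.7531457) / 3 = 0.7406114
I_{3,1} = (4·0.7418620 − 0.7437450) / 3 = 0.7412343
I_{3,2} = (16·0.7412343 − 0.7406114) / 15 = 0.7412758

0.74128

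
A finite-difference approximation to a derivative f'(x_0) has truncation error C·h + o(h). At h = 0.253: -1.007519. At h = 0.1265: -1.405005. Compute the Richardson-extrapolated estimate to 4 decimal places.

The leading error scales as h; refining by a factor of 2 reduces it by 2^1 = 2.
Extrapolated value = (2·A(h/2) − A(h)) / (2 − 1)
= (2·(-1.405005) − (-1.007519)) / 1
= -1.802491 / 1 = -1.802491

-1.8025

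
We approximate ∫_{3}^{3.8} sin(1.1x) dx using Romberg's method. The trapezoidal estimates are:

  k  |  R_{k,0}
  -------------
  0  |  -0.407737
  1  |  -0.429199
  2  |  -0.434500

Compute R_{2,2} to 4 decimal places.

-0.4363

R_{1,1} = -0.429199 + (-0.429199 − (-0.407737))/3 = -0.436353
R_{2,1} = (4·(-0.434500) − (-0.429199)) / 3 = -0.436267
R_{2,2} = (16·(-0.436267) − (-0.436353)) / 15 = -0.436261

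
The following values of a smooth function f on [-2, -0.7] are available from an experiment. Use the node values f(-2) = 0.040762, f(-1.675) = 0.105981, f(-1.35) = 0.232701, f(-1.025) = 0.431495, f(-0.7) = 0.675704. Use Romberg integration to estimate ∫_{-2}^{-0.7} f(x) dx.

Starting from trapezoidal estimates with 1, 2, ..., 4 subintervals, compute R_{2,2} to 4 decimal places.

0.3612

R_{0,0} (trapezoid, 1 panel, h=1.3000): 0.465703
R_{1,0} (trapezoid, 2 panels, h=0.6500): 0.384107
R_{2,0} (trapezoid, 4 panels, h=0.3250): 0.366733
R_{1,1} = 0.384107 + (0.384107 − 0.465703)/3 = 0.356908
R_{2,1} = 0.366733 + (0.366733 − 0.384107)/3 = 0.360942
R_{2,2} = 0.360942 + (0.360942 − 0.356908)/15 = 0.361211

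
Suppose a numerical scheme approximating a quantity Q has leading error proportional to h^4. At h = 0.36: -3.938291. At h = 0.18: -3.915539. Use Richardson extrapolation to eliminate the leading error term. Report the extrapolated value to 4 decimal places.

The leading error scales as h^4; refining by a factor of 2 reduces it by 2^4 = 16.
Extrapolated value = (16·A(h/2) − A(h)) / (16 − 1)
= (16·(-3.915539) − (-3.938291)) / 15
= -58.710333 / 15 = -3.914022

-3.9140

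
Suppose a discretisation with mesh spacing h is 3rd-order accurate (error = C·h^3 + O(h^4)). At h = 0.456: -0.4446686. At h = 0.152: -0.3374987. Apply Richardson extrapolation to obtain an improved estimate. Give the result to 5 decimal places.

-0.33338

The leading error scales as h^3; refining by a factor of 3 reduces it by 3^3 = 27.
Extrapolated value = (27·A(h/3) − A(h)) / (27 − 1)
= (27·(-0.3374987) − (-0.4446686)) / 26
= -8.6677963 / 26 = -0.3333768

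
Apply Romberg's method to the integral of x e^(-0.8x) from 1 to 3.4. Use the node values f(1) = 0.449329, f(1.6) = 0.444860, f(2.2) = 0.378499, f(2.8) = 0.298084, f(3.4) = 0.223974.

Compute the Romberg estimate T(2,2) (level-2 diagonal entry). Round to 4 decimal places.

T(0,0) (trapezoid, 1 panel, h=2.4000): 0.807964
T(1,0) (trapezoid, 2 panels, h=1.2000): 0.858181
T(2,0) (trapezoid, 4 panels, h=0.6000): 0.874857
T(1,1) = 0.858181 + (0.858181 − 0.807964)/3 = 0.874920
T(2,1) = 0.874857 + (0.874857 − 0.858181)/3 = 0.880416
T(2,2) = 0.880416 + (0.880416 − 0.874920)/15 = 0.880782

0.8808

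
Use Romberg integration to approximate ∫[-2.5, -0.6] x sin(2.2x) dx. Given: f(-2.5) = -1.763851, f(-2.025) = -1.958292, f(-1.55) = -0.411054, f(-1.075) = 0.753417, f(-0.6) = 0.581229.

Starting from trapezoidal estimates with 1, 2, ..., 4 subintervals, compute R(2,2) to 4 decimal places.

R(0,0) (trapezoid, 1 panel, h=1.9000): -1.123491
R(1,0) (trapezoid, 2 panels, h=0.9500): -0.952247
R(2,0) (trapezoid, 4 panels, h=0.4750): -1.048439
R(1,1) = -0.952247 + (-0.952247 − (-1.123491))/3 = -0.895166
R(2,1) = -1.048439 + (-1.048439 − (-0.952247))/3 = -1.080503
R(2,2) = -1.080503 + (-1.080503 − (-0.895166))/15 = -1.092859

-1.0929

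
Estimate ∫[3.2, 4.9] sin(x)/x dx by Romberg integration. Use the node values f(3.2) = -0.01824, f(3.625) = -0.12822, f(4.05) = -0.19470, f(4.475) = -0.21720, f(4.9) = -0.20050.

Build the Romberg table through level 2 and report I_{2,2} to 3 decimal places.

-0.282

I_{0,0} (trapezoid, 1 panel, h=1.7000): -0.18593
I_{1,0} (trapezoid, 2 panels, h=0.8500): -0.25846
I_{2,0} (trapezoid, 4 panels, h=0.4250): -0.27603
I_{1,1} = -0.25846 + (-0.25846 − (-0.18593))/3 = -0.28264
I_{2,1} = -0.27603 + (-0.27603 − (-0.25846))/3 = -0.28189
I_{2,2} = -0.28189 + (-0.28189 − (-0.28264))/15 = -0.28184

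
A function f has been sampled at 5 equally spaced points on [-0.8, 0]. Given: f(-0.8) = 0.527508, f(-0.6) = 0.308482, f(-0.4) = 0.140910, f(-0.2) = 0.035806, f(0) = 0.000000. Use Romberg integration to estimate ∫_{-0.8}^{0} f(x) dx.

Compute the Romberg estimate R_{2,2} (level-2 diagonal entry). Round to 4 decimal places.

0.1458

R_{0,0} (trapezoid, 1 panel, h=0.8000): 0.211003
R_{1,0} (trapezoid, 2 panels, h=0.4000): 0.161866
R_{2,0} (trapezoid, 4 panels, h=0.2000): 0.149790
R_{1,1} = 0.161866 + (0.161866 − 0.211003)/3 = 0.145487
R_{2,1} = 0.149790 + (0.149790 − 0.161866)/3 = 0.145765
R_{2,2} = 0.145765 + (0.145765 − 0.145487)/15 = 0.145784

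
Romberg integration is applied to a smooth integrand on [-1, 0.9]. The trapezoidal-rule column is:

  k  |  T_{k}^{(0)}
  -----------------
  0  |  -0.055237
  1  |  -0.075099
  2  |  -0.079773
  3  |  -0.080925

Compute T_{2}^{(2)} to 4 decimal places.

-0.0813

Richardson extrapolation on the trapezoidal column (denominator 4−1=3):
T_{1}^{(1)} = (4·(-0.075099) − (-0.055237)) / 3 = -0.081720
T_{2}^{(1)} = -0.079773 + (-0.079773 − (-0.075099))/3 = -0.081331
T_{2}^{(2)} = -0.081331 + (-0.081331 − (-0.081720))/15 = -0.081305
(Column j=1 coincides with Simpson's rule on the same nodes.)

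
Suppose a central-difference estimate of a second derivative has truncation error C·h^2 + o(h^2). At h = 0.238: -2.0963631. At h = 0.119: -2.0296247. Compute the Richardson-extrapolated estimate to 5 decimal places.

-2.00738

Extrapolated value = (4·A(h/2) − A(h)) / (4 − 1)
= (4·(-2.0296247) − (-2.0963631)) / 3
= -6.0221357 / 3 = -2.0073786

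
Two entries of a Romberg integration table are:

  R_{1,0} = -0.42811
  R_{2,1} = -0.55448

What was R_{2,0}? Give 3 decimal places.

From R_{2,1} = (4·R_{2,0} − R_{1,0})/3, solve for R_{2,0}:
4·R_{2,0} = 3·(-0.55448) + (-0.42811) = -2.09155
R_{2,0} = -0.52289

-0.523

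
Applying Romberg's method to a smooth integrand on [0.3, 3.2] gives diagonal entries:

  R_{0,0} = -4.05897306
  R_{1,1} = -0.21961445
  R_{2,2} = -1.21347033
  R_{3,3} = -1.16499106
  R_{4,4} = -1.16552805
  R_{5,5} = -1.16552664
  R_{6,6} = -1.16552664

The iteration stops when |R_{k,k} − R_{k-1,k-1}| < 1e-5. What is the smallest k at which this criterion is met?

|R_{1,1} − R_{0,0}| = 3.83935861 ≥ 1e-5
|R_{2,2} − R_{1,1}| = 0.99385588 ≥ 1e-5
|R_{3,3} − R_{2,2}| = 0.04847927 ≥ 1e-5
|R_{4,4} − R_{3,3}| = 0.00053699 ≥ 1e-5
|R_{5,5} − R_{4,4}| = 0.00000141 < 1e-5

k = 5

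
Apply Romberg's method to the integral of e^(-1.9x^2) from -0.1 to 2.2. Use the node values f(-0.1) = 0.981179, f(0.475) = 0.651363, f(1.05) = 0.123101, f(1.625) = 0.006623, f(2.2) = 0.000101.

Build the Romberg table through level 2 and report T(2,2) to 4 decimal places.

0.7514

T(0,0) (trapezoid, 1 panel, h=2.3000): 1.128472
T(1,0) (trapezoid, 2 panels, h=1.1500): 0.705802
T(2,0) (trapezoid, 4 panels, h=0.5750): 0.731243
T(1,1) = 0.705802 + (0.705802 − 1.128472)/3 = 0.564912
T(2,1) = 0.731243 + (0.731243 − 0.705802)/3 = 0.739723
T(2,2) = 0.739723 + (0.739723 − 0.564912)/15 = 0.751377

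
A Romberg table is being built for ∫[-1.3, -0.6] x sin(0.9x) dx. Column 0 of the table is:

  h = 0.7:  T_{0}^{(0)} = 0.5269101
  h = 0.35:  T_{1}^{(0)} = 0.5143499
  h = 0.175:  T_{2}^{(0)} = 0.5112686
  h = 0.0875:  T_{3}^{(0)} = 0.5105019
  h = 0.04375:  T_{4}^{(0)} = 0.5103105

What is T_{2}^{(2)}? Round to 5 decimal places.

Richardson extrapolation on the trapezoidal column (denominator 4−1=3):
T_{1}^{(1)} = 0.5143499 + (0.5143499 − 0.5269101)/3 = 0.5101632
T_{2}^{(1)} = 0.5112686 + (0.5112686 − 0.5143499)/3 = 0.5102415
T_{2}^{(2)} = (16·0.5102415 − 0.5101632) / 15 = 0.5102467

0.51025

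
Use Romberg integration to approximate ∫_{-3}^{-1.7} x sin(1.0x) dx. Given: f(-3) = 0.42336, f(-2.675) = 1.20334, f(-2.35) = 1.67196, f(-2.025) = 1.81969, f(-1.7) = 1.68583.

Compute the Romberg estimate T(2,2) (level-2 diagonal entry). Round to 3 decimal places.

1.900

T(0,0) (trapezoid, 1 panel, h=1.3000): 1.37097
T(1,0) (trapezoid, 2 panels, h=0.6500): 1.77226
T(2,0) (trapezoid, 4 panels, h=0.3250): 1.86862
T(1,1) = 1.77226 + (1.77226 − 1.37097)/3 = 1.90602
T(2,1) = 1.86862 + (1.86862 − 1.77226)/3 = 1.90074
T(2,2) = 1.90074 + (1.90074 − 1.90602)/15 = 1.90039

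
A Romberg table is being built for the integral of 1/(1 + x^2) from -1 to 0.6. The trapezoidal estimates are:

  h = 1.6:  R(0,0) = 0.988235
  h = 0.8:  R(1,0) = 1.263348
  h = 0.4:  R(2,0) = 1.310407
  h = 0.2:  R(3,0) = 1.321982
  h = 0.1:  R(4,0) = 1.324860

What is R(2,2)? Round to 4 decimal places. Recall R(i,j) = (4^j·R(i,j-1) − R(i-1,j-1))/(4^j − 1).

1.3242

R(1,1) = 1.263348 + (1.263348 − 0.988235)/3 = 1.355052
R(2,1) = 1.310407 + (1.310407 − 1.263348)/3 = 1.326093
R(2,2) = (16·1.326093 − 1.355052) / 15 = 1.324162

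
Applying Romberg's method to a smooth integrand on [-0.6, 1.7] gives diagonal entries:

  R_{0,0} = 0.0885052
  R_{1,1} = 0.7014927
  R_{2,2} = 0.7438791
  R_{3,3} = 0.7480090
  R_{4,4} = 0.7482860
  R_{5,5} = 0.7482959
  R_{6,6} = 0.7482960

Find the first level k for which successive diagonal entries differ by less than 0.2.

|R_{1,1} − R_{0,0}| = 0.6129875 ≥ 0.2
|R_{2,2} − R_{1,1}| = 0.0423864 < 0.2

k = 2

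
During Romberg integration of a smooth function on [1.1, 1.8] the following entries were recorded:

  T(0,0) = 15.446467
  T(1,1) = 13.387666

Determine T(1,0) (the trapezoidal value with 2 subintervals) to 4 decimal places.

From T(1,1) = (4·T(1,0) − T(0,0))/3, solve for T(1,0):
4·T(1,0) = 3·13.387666 + 15.446467 = 55.609465
T(1,0) = 13.902366

13.9024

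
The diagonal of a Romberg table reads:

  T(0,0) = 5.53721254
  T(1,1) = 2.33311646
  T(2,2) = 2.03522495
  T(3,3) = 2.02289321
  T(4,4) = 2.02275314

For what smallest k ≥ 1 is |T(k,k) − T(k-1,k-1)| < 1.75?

|T(1,1) − T(0,0)| = 3.20409608 ≥ 1.75
|T(2,2) − T(1,1)| = 0.29789151 < 1.75

k = 2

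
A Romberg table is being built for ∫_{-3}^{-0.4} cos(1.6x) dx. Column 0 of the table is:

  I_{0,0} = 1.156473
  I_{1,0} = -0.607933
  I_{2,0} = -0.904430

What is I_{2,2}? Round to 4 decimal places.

Richardson extrapolation on the trapezoidal column (denominator 4−1=3):
I_{1,1} = -0.607933 + (-0.607933 − 1.156473)/3 = -1.196068
I_{2,1} = -0.904430 + (-0.904430 − (-0.607933))/3 = -1.003262
I_{2,2} = (16·(-1.003262) − (-1.196068)) / 15 = -0.990408

-0.9904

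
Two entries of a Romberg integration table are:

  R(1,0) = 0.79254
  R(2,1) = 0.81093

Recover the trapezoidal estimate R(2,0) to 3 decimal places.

From R(2,1) = (4·R(2,0) − R(1,0))/3, solve for R(2,0):
4·R(2,0) = 3·0.81093 + 0.79254 = 3.22533
R(2,0) = 0.80633

0.806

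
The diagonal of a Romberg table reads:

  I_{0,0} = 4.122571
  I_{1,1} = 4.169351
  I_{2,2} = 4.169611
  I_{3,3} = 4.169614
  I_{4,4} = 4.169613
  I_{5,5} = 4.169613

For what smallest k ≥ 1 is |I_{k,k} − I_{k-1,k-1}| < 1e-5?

k = 3

|I_{1,1} − I_{0,0}| = 0.046780 ≥ 1e-5
|I_{2,2} − I_{1,1}| = 0.000260 ≥ 1e-5
|I_{3,3} − I_{2,2}| = 0.000003 < 1e-5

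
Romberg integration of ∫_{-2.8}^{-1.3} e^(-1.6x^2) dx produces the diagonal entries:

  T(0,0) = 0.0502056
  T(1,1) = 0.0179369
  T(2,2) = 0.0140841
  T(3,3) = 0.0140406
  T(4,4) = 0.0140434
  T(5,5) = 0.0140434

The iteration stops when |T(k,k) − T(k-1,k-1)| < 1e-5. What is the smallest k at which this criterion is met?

k = 4

|T(1,1) − T(0,0)| = 0.0322687 ≥ 1e-5
|T(2,2) − T(1,1)| = 0.0038528 ≥ 1e-5
|T(3,3) − T(2,2)| = 0.0000435 ≥ 1e-5
|T(4,4) − T(3,3)| = 0.0000028 < 1e-5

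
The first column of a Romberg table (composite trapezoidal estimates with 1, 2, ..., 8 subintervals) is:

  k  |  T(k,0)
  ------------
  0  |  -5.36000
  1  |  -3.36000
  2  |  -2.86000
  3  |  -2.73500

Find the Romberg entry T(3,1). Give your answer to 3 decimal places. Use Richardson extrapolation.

-2.693

Richardson extrapolation on the trapezoidal column (denominator 4−1=3):
T(3,1) = -2.73500 + (-2.73500 − (-2.86000))/3 = -2.69333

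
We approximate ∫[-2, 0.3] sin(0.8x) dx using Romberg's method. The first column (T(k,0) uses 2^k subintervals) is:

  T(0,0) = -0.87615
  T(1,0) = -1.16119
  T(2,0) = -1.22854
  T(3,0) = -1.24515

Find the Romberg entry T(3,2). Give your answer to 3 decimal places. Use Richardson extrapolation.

T(2,1) = (4·(-1.22854) − (-1.16119)) / 3 = -1.25099
T(3,1) = -1.24515 + (-1.24515 − (-1.22854))/3 = -1.25069
T(3,2) = (16·(-1.25069) − (-1.25099)) / 15 = -1.25067

-1.251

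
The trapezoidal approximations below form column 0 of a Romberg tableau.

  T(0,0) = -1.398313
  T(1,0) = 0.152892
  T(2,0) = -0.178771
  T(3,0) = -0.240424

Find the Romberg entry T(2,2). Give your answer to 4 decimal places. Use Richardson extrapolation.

-0.3533

Richardson extrapolation on the trapezoidal column (denominator 4−1=3):
T(1,1) = (4·0.152892 − (-1.398313)) / 3 = 0.669960
T(2,1) = (4·(-0.178771) − 0.152892) / 3 = -0.289325
T(2,2) = (16·(-0.289325) − 0.669960) / 15 = -0.353277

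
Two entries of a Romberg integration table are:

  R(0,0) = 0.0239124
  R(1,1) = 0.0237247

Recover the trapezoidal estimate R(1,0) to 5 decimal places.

0.02377

From R(1,1) = (4·R(1,0) − R(0,0))/3, solve for R(1,0):
4·R(1,0) = 3·0.0237247 + 0.0239124 = 0.0950865
R(1,0) = 0.0237716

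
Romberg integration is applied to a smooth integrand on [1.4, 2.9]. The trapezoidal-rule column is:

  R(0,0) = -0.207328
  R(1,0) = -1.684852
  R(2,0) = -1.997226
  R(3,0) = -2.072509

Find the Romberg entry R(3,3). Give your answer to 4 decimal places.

R(1,1) = (4·(-1.684852) − (-0.207328)) / 3 = -2.177360
R(2,1) = (4·(-1.997226) − (-1.684852)) / 3 = -2.101351
R(3,1) = -2.072509 + (-2.072509 − (-1.997226))/3 = -2.097603
R(2,2) = -2.101351 + (-2.101351 − (-2.177360))/15 = -2.096284
R(3,2) = -2.097603 + (-2.097603 − (-2.101351))/15 = -2.097353
R(3,3) = -2.097353 + (-2.097353 − (-2.096284))/63 = -2.097370

-2.0974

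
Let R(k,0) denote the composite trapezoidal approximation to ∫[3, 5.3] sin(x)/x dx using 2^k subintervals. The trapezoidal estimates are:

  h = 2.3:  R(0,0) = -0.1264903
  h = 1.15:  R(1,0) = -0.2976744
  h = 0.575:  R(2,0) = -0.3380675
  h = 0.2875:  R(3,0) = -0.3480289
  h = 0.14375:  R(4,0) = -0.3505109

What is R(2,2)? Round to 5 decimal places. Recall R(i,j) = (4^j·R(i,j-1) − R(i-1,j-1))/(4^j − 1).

Richardson extrapolation on the trapezoidal column (denominator 4−1=3):
R(1,1) = -0.2976744 + (-0.2976744 − (-0.1264903))/3 = -0.3547358
R(2,1) = -0.3380675 + (-0.3380675 − (-0.2976744))/3 = -0.3515319
R(2,2) = (16·(-0.3515319) − (-0.3547358)) / 15 = -0.3513183

-0.35132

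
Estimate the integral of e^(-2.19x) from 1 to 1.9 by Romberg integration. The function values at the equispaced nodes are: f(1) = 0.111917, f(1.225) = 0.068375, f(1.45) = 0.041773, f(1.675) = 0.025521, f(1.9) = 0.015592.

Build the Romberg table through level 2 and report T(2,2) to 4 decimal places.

0.0440

T(0,0) (trapezoid, 1 panel, h=0.9000): 0.057379
T(1,0) (trapezoid, 2 panels, h=0.4500): 0.047487
T(2,0) (trapezoid, 4 panels, h=0.2250): 0.044870
T(1,1) = 0.047487 + (0.047487 − 0.057379)/3 = 0.044190
T(2,1) = 0.044870 + (0.044870 − 0.047487)/3 = 0.043998
T(2,2) = 0.043998 + (0.043998 − 0.044190)/15 = 0.043985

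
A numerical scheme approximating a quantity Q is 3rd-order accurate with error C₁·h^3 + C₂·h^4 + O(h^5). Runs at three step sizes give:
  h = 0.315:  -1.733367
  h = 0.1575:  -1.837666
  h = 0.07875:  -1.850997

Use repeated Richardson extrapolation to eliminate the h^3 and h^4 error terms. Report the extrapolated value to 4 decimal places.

First eliminate the h^3 term (factor 2^3 = 8):
  B₁ = (8·(-1.837666) − (-1.733367))/7 = -1.852566
  B₂ = (8·(-1.850997) − (-1.837666))/7 = -1.852901
Then eliminate the h^4 term (factor 2^4 = 16):
  (16·(-1.852901) − (-1.852566))/15 = -1.852923

-1.8529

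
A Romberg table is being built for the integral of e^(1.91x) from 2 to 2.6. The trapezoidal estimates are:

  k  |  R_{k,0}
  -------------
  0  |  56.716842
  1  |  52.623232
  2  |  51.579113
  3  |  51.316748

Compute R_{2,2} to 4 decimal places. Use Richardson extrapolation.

51.2292

R_{1,1} = 52.623232 + (52.623232 − 56.716842)/3 = 51.258695
R_{2,1} = (4·51.579113 − 52.623232) / 3 = 51.231073
R_{2,2} = (16·51.231073 − 51.258695) / 15 = 51.229232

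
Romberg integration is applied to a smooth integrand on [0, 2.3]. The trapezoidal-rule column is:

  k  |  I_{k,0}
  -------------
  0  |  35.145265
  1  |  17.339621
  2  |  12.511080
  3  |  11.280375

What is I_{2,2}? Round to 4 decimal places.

10.8680

I_{1,1} = (4·17.339621 − 35.145265) / 3 = 11.404406
I_{2,1} = 12.511080 + (12.511080 − 17.339621)/3 = 10.901566
I_{2,2} = 10.901566 + (10.901566 − 11.404406)/15 = 10.868043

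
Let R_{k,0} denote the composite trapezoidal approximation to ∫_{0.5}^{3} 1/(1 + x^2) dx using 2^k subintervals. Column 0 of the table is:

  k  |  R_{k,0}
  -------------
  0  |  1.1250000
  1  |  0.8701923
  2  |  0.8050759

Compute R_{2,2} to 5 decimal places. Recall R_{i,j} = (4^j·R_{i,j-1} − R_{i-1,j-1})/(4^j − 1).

0.78324

R_{1,1} = (4·0.8701923 − 1.1250000) / 3 = 0.7852564
R_{2,1} = (4·0.8050759 − 0.8701923) / 3 = 0.7833704
R_{2,2} = (16·0.7833704 − 0.7852564) / 15 = 0.7832447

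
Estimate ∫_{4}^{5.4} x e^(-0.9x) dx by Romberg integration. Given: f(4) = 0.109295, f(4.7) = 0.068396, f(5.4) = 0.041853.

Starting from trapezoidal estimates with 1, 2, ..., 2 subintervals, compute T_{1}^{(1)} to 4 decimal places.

0.0991

T_{0}^{(0)} (trapezoid, 1 panel, h=1.4000): 0.105804
T_{1}^{(0)} (trapezoid, 2 panels, h=0.7000): 0.100779
T_{1}^{(1)} = 0.100779 + (0.100779 − 0.105804)/3 = 0.099104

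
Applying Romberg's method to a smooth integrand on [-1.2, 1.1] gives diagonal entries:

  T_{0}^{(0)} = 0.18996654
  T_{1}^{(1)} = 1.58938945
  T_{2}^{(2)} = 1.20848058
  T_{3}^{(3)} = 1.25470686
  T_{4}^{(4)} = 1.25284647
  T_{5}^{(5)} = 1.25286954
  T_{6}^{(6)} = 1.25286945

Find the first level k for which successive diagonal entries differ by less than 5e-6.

k = 6

|T_{1}^{(1)} − T_{0}^{(0)}| = 1.39942291 ≥ 5e-6
|T_{2}^{(2)} − T_{1}^{(1)}| = 0.38090887 ≥ 5e-6
|T_{3}^{(3)} − T_{2}^{(2)}| = 0.04622628 ≥ 5e-6
|T_{4}^{(4)} − T_{3}^{(3)}| = 0.00186039 ≥ 5e-6
|T_{5}^{(5)} − T_{4}^{(4)}| = 0.00002307 ≥ 5e-6
|T_{6}^{(6)} − T_{5}^{(5)}| = 0.00000009 < 5e-6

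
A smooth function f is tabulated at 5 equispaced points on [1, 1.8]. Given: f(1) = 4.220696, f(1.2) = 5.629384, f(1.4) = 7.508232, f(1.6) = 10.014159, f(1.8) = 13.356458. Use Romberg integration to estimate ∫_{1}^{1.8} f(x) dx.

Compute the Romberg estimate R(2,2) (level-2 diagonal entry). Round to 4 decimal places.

6.3443

R(0,0) (trapezoid, 1 panel, h=0.8000): 7.030862
R(1,0) (trapezoid, 2 panels, h=0.4000): 6.518724
R(2,0) (trapezoid, 4 panels, h=0.2000): 6.388070
R(1,1) = 6.518724 + (6.518724 − 7.030862)/3 = 6.348011
R(2,1) = 6.388070 + (6.388070 − 6.518724)/3 = 6.344519
R(2,2) = 6.344519 + (6.344519 − 6.348011)/15 = 6.344286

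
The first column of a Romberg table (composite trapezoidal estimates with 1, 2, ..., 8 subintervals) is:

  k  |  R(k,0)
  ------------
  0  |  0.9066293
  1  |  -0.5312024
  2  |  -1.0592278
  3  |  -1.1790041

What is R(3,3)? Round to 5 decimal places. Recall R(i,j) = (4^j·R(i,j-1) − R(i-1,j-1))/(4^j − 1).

R(1,1) = -0.5312024 + (-0.5312024 − 0.9066293)/3 = -1.0104796
R(2,1) = (4·(-1.0592278) − (-0.5312024)) / 3 = -1.2352363
R(3,1) = -1.1790041 + (-1.1790041 − (-1.0592278))/3 = -1.2189295
R(2,2) = -1.2352363 + (-1.2352363 − (-1.0104796))/15 = -1.2502201
R(3,2) = -1.2189295 + (-1.2189295 − (-1.2352363))/15 = -1.2178424
R(3,3) = (64·(-1.2178424) − (-1.2502201)) / 63 = -1.2173285

-1.21733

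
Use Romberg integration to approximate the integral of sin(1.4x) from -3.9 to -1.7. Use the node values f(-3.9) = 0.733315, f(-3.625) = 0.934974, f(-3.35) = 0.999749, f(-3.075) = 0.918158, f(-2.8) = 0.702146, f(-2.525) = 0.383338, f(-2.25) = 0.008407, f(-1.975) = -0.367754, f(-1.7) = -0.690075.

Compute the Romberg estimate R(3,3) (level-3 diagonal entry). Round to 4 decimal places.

R(0,0) (trapezoid, 1 panel, h=2.2000): 0.047564
R(1,0) (trapezoid, 2 panels, h=1.1000): 0.796143
R(2,0) (trapezoid, 4 panels, h=0.5500): 0.952557
R(3,0) (trapezoid, 8 panels, h=0.2750): 0.990175
R(1,1) = 0.796143 + (0.796143 − 0.047564)/3 = 1.045669
R(2,1) = 0.952557 + (0.952557 − 0.796143)/3 = 1.004695
R(3,1) = 0.990175 + (0.990175 − 0.952557)/3 = 1.002714
R(2,2) = 1.004695 + (1.004695 − 1.045669)/15 = 1.001963
R(3,2) = 1.002714 + (1.002714 − 1.004695)/15 = 1.002582
R(3,3) = 1.002582 + (1.002582 − 1.001963)/63 = 1.002592

1.0026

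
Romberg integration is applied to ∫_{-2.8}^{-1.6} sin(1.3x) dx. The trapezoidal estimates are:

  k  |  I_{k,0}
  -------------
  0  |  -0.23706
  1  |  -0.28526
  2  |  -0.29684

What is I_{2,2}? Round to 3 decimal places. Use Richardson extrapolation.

-0.301

I_{1,1} = -0.28526 + (-0.28526 − (-0.23706))/3 = -0.30133
I_{2,1} = (4·(-0.29684) − (-0.28526)) / 3 = -0.30070
I_{2,2} = (16·(-0.30070) − (-0.30133)) / 15 = -0.30066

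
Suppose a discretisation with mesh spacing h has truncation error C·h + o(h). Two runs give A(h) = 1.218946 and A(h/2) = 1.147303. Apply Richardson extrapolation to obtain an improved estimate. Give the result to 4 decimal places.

1.0757

The leading error scales as h; refining by a factor of 2 reduces it by 2^1 = 2.
Extrapolated value = (2·A(h/2) − A(h)) / (2 − 1)
= (2·1.147303 − 1.218946) / 1
= 1.075660 / 1 = 1.075660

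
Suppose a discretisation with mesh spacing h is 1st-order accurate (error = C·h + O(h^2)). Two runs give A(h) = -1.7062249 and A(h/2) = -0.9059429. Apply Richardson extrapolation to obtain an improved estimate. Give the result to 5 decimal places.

Extrapolated value = (2·A(h/2) − A(h)) / (2 − 1)
= (2·(-0.9059429) − (-1.7062249)) / 1
= -0.1056609 / 1 = -0.1056609

-0.10566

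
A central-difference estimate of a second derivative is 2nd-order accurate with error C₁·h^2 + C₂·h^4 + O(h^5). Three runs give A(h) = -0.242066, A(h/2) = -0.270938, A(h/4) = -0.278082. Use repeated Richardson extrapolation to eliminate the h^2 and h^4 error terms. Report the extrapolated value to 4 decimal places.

-0.2805

First eliminate the h^2 term (factor 2^2 = 4):
  B₁ = (4·(-0.270938) − (-0.242066))/3 = -0.280562
  B₂ = (4·(-0.278082) − (-0.270938))/3 = -0.280463
Then eliminate the h^4 term (factor 2^4 = 16):
  (16·(-0.280463) − (-0.280562))/15 = -0.280456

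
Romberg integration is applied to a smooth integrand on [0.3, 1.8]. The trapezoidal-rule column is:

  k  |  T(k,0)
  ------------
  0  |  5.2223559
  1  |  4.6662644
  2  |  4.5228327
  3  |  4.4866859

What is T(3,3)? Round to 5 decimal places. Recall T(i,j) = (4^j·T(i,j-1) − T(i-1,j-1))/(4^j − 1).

T(1,1) = 4.6662644 + (4.6662644 − 5.2223559)/3 = 4.4809006
T(2,1) = 4.5228327 + (4.5228327 − 4.6662644)/3 = 4.4750221
T(3,1) = 4.4866859 + (4.4866859 − 4.5228327)/3 = 4.4746370
T(2,2) = (16·4.4750221 − 4.4809006) / 15 = 4.4746302
T(3,2) = 4.4746370 + (4.4746370 − 4.4750221)/15 = 4.4746113
T(3,3) = 4.4746113 + (4.4746113 − 4.4746302)/63 = 4.4746110
(Column j=1 coincides with Simpson's rule on the same nodes.)

4.47461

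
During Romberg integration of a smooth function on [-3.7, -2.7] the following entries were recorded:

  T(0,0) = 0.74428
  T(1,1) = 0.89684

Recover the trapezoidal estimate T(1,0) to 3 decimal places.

0.859

From T(1,1) = (4·T(1,0) − T(0,0))/3, solve for T(1,0):
4·T(1,0) = 3·0.89684 + 0.74428 = 3.43480
T(1,0) = 0.85870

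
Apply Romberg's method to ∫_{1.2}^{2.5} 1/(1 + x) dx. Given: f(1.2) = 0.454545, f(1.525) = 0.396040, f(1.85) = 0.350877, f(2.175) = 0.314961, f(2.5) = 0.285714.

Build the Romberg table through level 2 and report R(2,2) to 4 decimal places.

R(0,0) (trapezoid, 1 panel, h=1.3000): 0.481168
R(1,0) (trapezoid, 2 panels, h=0.6500): 0.468654
R(2,0) (trapezoid, 4 panels, h=0.3250): 0.465402
R(1,1) = 0.468654 + (0.468654 − 0.481168)/3 = 0.464483
R(2,1) = 0.465402 + (0.465402 − 0.468654)/3 = 0.464318
R(2,2) = 0.464318 + (0.464318 − 0.464483)/15 = 0.464307

0.4643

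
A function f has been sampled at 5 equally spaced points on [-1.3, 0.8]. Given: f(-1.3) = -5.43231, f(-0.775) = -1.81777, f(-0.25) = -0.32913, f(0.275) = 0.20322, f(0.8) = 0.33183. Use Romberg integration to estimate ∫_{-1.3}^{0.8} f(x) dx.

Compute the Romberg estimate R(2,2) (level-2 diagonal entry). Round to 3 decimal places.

R(0,0) (trapezoid, 1 panel, h=2.1000): -5.35550
R(1,0) (trapezoid, 2 panels, h=1.0500): -3.02334
R(2,0) (trapezoid, 4 panels, h=0.5250): -2.35931
R(1,1) = -3.02334 + (-3.02334 − (-5.35550))/3 = -2.24595
R(2,1) = -2.35931 + (-2.35931 − (-3.02334))/3 = -2.13797
R(2,2) = -2.13797 + (-2.13797 − (-2.24595))/15 = -2.13077

-2.131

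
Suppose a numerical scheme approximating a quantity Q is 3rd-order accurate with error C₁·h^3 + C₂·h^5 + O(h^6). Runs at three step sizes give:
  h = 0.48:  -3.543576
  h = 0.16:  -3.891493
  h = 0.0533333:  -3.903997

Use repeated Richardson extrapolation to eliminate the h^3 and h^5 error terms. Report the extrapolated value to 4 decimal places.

-3.9045

First eliminate the h^3 term (factor 3^3 = 27):
  B₁ = (27·(-3.891493) − (-3.543576))/26 = -3.904874
  B₂ = (27·(-3.903997) − (-3.891493))/26 = -3.904478
Then eliminate the h^5 term (factor 3^5 = 243):
  (243·(-3.904478) − (-3.904874))/242 = -3.904476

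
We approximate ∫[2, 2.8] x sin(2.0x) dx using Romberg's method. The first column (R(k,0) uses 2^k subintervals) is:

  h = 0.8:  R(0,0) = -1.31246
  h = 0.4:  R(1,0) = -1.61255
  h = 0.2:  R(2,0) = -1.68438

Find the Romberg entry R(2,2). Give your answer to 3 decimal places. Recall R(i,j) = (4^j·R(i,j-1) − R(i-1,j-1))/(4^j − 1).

-1.708

Richardson extrapolation on the trapezoidal column (denominator 4−1=3):
R(1,1) = (4·(-1.61255) − (-1.31246)) / 3 = -1.71258
R(2,1) = -1.68438 + (-1.68438 − (-1.61255))/3 = -1.70832
R(2,2) = (16·(-1.70832) − (-1.71258)) / 15 = -1.70804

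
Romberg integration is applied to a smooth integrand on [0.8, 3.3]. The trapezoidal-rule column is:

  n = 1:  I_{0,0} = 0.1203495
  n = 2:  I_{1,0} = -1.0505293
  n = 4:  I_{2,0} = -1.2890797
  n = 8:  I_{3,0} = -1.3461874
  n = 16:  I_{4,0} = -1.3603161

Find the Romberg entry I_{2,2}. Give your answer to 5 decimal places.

Richardson extrapolation on the trapezoidal column (denominator 4−1=3):
I_{1,1} = -1.0505293 + (-1.0505293 − 0.1203495)/3 = -1.4408222
I_{2,1} = (4·(-1.2890797) − (-1.0505293)) / 3 = -1.3685965
I_{2,2} = (16·(-1.3685965) − (-1.4408222)) / 15 = -1.3637815

-1.36378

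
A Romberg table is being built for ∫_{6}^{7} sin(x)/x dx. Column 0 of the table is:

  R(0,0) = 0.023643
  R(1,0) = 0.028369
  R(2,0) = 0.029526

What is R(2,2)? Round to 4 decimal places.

0.0299

Richardson extrapolation on the trapezoidal column (denominator 4−1=3):
R(1,1) = (4·0.028369 − 0.023643) / 3 = 0.029944
R(2,1) = 0.029526 + (0.029526 − 0.028369)/3 = 0.029912
R(2,2) = 0.029912 + (0.029912 − 0.029944)/15 = 0.029910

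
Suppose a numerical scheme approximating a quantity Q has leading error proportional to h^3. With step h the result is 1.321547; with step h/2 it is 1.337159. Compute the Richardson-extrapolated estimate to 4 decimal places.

1.3394

The leading error scales as h^3; refining by a factor of 2 reduces it by 2^3 = 8.
Extrapolated value = (8·A(h/2) − A(h)) / (8 − 1)
= (8·1.337159 − 1.321547) / 7
= 9.375725 / 7 = 1.339389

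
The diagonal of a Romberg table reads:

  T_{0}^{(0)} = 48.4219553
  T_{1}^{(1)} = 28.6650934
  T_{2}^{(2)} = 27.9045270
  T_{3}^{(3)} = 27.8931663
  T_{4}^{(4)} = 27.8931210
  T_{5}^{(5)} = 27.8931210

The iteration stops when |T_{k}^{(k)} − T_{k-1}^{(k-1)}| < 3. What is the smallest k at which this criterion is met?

|T_{1}^{(1)} − T_{0}^{(0)}| = 19.7568619 ≥ 3
|T_{2}^{(2)} − T_{1}^{(1)}| = 0.7605664 < 3

k = 2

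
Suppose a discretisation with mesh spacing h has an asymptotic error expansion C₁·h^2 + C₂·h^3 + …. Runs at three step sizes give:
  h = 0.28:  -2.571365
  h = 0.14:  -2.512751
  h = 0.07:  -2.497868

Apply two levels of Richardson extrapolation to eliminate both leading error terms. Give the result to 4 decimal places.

First eliminate the h^2 term (factor 2^2 = 4):
  B₁ = (4·(-2.512751) − (-2.571365))/3 = -2.493213
  B₂ = (4·(-2.497868) − (-2.512751))/3 = -2.492907
Then eliminate the h^3 term (factor 2^3 = 8):
  (8·(-2.492907) − (-2.493213))/7 = -2.492863

-2.4929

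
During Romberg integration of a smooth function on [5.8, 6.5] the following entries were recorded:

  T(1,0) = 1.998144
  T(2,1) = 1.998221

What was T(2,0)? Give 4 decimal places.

1.9982

From T(2,1) = (4·T(2,0) − T(1,0))/3, solve for T(2,0):
4·T(2,0) = 3·1.998221 + 1.998144 = 7.992807
T(2,0) = 1.998202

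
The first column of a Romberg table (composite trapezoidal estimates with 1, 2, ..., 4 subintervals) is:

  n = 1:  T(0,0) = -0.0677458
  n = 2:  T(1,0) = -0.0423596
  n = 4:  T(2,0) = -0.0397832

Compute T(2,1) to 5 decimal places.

T(2,1) = (4·(-0.0397832) − (-0.0423596)) / 3 = -0.0389244

-0.03892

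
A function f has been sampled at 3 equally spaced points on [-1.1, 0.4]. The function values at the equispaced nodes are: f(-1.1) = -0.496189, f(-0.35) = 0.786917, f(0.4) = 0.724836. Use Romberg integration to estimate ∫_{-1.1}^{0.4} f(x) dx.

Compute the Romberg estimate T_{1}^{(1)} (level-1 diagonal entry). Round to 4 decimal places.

0.8441

T_{0}^{(0)} (trapezoid, 1 panel, h=1.5000): 0.171485
T_{1}^{(0)} (trapezoid, 2 panels, h=0.7500): 0.675930
T_{1}^{(1)} = 0.675930 + (0.675930 − 0.171485)/3 = 0.844078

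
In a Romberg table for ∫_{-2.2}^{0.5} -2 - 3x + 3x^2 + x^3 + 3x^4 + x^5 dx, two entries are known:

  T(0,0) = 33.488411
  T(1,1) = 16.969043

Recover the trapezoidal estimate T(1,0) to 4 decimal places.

From T(1,1) = (4·T(1,0) − T(0,0))/3, solve for T(1,0):
4·T(1,0) = 3·16.969043 + 33.488411 = 84.395540
T(1,0) = 21.098885

21.0989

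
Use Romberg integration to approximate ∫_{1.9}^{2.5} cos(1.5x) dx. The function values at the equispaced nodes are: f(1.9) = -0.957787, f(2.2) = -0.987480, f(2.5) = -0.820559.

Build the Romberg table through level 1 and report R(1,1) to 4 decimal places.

-0.5728

R(0,0) (trapezoid, 1 panel, h=0.6000): -0.533504
R(1,0) (trapezoid, 2 panels, h=0.3000): -0.562996
R(1,1) = -0.562996 + (-0.562996 − (-0.533504))/3 = -0.572827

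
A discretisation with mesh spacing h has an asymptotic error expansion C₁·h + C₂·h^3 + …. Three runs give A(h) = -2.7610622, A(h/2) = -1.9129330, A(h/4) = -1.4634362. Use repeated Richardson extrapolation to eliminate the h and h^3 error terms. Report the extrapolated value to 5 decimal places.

First eliminate the h term (factor 2^1 = 2):
  B₁ = (2·(-1.9129330) − (-2.7610622))/1 = -1.0648038
  B₂ = (2·(-1.4634362) − (-1.9129330))/1 = -1.0139394
Then eliminate the h^3 term (factor 2^3 = 8):
  (8·(-1.0139394) − (-1.0648038))/7 = -1.0066731

-1.00667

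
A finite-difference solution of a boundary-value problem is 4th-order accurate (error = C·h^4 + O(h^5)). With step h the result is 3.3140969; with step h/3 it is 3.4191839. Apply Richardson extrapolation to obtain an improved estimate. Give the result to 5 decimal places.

Extrapolated value = (81·A(h/3) − A(h)) / (81 − 1)
= (81·3.4191839 − 3.3140969) / 80
= 273.6397990 / 80 = 3.4204975

3.42050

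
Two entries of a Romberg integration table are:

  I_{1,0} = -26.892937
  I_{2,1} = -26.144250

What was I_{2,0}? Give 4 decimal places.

From I_{2,1} = (4·I_{2,0} − I_{1,0})/3, solve for I_{2,0}:
4·I_{2,0} = 3·(-26.144250) + (-26.892937) = -105.325687
I_{2,0} = -26.331422

-26.3314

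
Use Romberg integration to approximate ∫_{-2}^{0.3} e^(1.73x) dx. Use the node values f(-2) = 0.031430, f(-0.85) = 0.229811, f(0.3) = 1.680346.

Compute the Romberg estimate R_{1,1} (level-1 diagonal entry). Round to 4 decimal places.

1.0086

R_{0,0} (trapezoid, 1 panel, h=2.3000): 1.968542
R_{1,0} (trapezoid, 2 panels, h=1.1500): 1.248554
R_{1,1} = 1.248554 + (1.248554 − 1.968542)/3 = 1.008558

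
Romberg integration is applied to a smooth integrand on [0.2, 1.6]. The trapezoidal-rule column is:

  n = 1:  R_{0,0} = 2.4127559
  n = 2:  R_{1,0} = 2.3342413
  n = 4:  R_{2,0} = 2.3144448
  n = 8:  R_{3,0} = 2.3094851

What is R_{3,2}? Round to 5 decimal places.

Richardson extrapolation on the trapezoidal column (denominator 4−1=3):
R_{2,1} = (4·2.3144448 − 2.3342413) / 3 = 2.3078460
R_{3,1} = (4·2.3094851 − 2.3144448) / 3 = 2.3078319
R_{3,2} = (16·2.3078319 − 2.3078460) / 15 = 2.3078310
(Column j=1 coincides with Simpson's rule on the same nodes.)

2.30783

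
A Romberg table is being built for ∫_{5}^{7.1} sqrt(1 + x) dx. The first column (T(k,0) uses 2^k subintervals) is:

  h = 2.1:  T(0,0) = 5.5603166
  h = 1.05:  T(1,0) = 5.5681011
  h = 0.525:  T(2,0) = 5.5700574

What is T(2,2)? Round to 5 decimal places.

5.57071

Richardson extrapolation on the trapezoidal column (denominator 4−1=3):
T(1,1) = (4·5.5681011 − 5.5603166) / 3 = 5.5706959
T(2,1) = (4·5.5700574 − 5.5681011) / 3 = 5.5707095
T(2,2) = (16·5.5707095 − 5.5706959) / 15 = 5.5707104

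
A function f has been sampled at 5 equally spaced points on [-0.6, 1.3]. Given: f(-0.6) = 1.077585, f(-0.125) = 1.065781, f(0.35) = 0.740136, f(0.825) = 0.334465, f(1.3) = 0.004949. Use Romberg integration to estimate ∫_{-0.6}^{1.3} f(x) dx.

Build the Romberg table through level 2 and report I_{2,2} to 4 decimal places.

I_{0,0} (trapezoid, 1 panel, h=1.9000): 1.028407
I_{1,0} (trapezoid, 2 panels, h=0.9500): 1.217333
I_{2,0} (trapezoid, 4 panels, h=0.4750): 1.273783
I_{1,1} = 1.217333 + (1.217333 − 1.028407)/3 = 1.280308
I_{2,1} = 1.273783 + (1.273783 − 1.217333)/3 = 1.292600
I_{2,2} = 1.292600 + (1.292600 − 1.280308)/15 = 1.293419

1.2934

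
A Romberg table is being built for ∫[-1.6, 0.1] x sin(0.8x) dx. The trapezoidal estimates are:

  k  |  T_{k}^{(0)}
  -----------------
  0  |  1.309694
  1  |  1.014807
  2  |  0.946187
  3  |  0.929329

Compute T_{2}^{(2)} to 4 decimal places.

0.9238

Richardson extrapolation on the trapezoidal column (denominator 4−1=3):
T_{1}^{(1)} = (4·1.014807 − 1.309694) / 3 = 0.916511
T_{2}^{(1)} = (4·0.946187 − 1.014807) / 3 = 0.923314
T_{2}^{(2)} = 0.923314 + (0.923314 − 0.916511)/15 = 0.923768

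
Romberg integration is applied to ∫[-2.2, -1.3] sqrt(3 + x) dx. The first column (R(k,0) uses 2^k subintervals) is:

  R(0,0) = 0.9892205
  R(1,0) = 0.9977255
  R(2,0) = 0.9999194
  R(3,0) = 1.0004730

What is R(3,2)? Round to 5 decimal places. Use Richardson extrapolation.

R(2,1) = 0.9999194 + (0.9999194 − 0.9977255)/3 = 1.0006507
R(3,1) = (4·1.0004730 − 0.9999194) / 3 = 1.0006575
R(3,2) = (16·1.0006575 − 1.0006507) / 15 = 1.0006580

1.00066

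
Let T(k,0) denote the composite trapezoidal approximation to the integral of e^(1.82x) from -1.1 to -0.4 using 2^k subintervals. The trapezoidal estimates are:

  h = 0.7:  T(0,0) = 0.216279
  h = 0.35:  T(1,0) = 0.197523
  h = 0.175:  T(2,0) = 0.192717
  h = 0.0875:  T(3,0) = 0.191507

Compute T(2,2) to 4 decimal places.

0.1911

Richardson extrapolation on the trapezoidal column (denominator 4−1=3):
T(1,1) = (4·0.197523 − 0.216279) / 3 = 0.191271
T(2,1) = (4·0.192717 − 0.197523) / 3 = 0.191115
T(2,2) = 0.191115 + (0.191115 − 0.191271)/15 = 0.191105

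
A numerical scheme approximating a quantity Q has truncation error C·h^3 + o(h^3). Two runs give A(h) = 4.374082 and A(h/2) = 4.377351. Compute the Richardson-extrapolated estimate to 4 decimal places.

The leading error scales as h^3; refining by a factor of 2 reduces it by 2^3 = 8.
Extrapolated value = (8·A(h/2) − A(h)) / (8 − 1)
= (8·4.377351 − 4.374082) / 7
= 30.644726 / 7 = 4.377818

4.3778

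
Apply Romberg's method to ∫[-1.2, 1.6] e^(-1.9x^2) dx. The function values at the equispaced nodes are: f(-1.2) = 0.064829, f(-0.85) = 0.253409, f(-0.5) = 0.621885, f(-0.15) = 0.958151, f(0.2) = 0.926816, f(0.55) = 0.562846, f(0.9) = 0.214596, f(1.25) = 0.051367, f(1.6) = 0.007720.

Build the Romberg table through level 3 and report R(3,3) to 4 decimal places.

1.2760

R(0,0) (trapezoid, 1 panel, h=2.8000): 0.101569
R(1,0) (trapezoid, 2 panels, h=1.4000): 1.348327
R(2,0) (trapezoid, 4 panels, h=0.7000): 1.259700
R(3,0) (trapezoid, 8 panels, h=0.3500): 1.268871
R(1,1) = 1.348327 + (1.348327 − 0.101569)/3 = 1.763913
R(2,1) = 1.259700 + (1.259700 − 1.348327)/3 = 1.230158
R(3,1) = 1.268871 + (1.268871 − 1.259700)/3 = 1.271928
R(2,2) = 1.230158 + (1.230158 − 1.763913)/15 = 1.194574
R(3,2) = 1.271928 + (1.271928 − 1.230158)/15 = 1.274713
R(3,3) = 1.274713 + (1.274713 − 1.194574)/63 = 1.275985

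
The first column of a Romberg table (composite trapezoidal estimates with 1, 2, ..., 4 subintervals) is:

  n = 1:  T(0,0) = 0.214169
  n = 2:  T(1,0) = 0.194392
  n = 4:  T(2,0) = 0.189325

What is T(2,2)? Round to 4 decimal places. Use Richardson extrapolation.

T(1,1) = (4·0.194392 − 0.214169) / 3 = 0.187800
T(2,1) = 0.189325 + (0.189325 − 0.194392)/3 = 0.187636
T(2,2) = (16·0.187636 − 0.187800) / 15 = 0.187625

0.1876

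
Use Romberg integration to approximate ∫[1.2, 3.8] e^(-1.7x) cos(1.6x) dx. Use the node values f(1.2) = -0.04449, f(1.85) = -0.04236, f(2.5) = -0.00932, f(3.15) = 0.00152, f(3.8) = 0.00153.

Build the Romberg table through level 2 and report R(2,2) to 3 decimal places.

R(0,0) (trapezoid, 1 panel, h=2.6000): -0.05585
R(1,0) (trapezoid, 2 panels, h=1.3000): -0.04004
R(2,0) (trapezoid, 4 panels, h=0.6500): -0.04657
R(1,1) = -0.04004 + (-0.04004 − (-0.05585))/3 = -0.03477
R(2,1) = -0.04657 + (-0.04657 − (-0.04004))/3 = -0.04875
R(2,2) = -0.04875 + (-0.04875 − (-0.03477))/15 = -0.04968

-0.050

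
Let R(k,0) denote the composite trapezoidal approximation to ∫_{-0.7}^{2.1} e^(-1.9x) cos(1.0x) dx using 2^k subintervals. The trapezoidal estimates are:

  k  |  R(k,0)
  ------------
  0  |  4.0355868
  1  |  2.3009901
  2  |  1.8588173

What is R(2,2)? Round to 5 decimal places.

1.71067

Richardson extrapolation on the trapezoidal column (denominator 4−1=3):
R(1,1) = (4·2.3009901 − 4.0355868) / 3 = 1.7227912
R(2,1) = (4·1.8588173 − 2.3009901) / 3 = 1.7114264
R(2,2) = 1.7114264 + (1.7114264 − 1.7227912)/15 = 1.7106687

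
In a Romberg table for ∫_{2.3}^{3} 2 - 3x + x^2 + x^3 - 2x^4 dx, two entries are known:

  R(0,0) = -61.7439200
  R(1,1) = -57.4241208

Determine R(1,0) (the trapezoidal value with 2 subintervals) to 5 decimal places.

From R(1,1) = (4·R(1,0) − R(0,0))/3, solve for R(1,0):
4·R(1,0) = 3·(-57.4241208) + (-61.7439200) = -234.0162824
R(1,0) = -58.5040706

-58.50407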